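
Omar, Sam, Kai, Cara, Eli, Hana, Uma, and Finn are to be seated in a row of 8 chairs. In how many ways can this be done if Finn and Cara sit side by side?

Place the 6 others and the Finn-Cara pair as 7 objects in a line; the pair has 2 internal arrangements.
So the count is 2·(7)! = 10080.

10080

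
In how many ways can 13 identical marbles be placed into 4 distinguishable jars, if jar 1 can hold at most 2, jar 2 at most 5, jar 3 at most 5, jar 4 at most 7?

62

Without the upper bounds there are C(16,3) = 560 ways to split 13 among 4 jars.
Subtract solutions that violate a single cap (substitute x_i' = x_i − (cap_i+1)): x_1 ≥ 3 gives C(13,3) = 286; x_2 ≥ 6 gives C(10,3) = 120; x_3 ≥ 6 gives C(10,3) = 120; x_4 ≥ 8 gives C(8,3) = 56. Together 582.
Add back pairs where two caps are both exceeded: 35 + 35 + 10 + 4 + 0 + 0 = 84.
By inclusion–exclusion the count is 560 − 582 + 84 = 62.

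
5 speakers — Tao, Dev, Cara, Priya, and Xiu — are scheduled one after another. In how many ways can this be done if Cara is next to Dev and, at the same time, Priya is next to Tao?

Treat {Cara,Dev} as one block (2 orders) and {Priya,Tao} as another (2 orders).
That leaves 3 units to arrange: 2 × 2 × 3! = 4 × 6 = 24.

24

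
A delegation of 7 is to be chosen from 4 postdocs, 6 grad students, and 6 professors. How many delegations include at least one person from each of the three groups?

10408

Total 7-person selections from all 16: C(16,7) = 11440.
Selections missing a whole group: no postdocs → C(12,7) = 792; no grad students → C(10,7) = 120; no professors → C(10,7) = 120.
Add back selections omitting two groups (i.e. drawn from a single group): C(4,7) + C(6,7) + C(6,7) = 0.
By inclusion–exclusion: 11440 − 1032 + 0 = 10408.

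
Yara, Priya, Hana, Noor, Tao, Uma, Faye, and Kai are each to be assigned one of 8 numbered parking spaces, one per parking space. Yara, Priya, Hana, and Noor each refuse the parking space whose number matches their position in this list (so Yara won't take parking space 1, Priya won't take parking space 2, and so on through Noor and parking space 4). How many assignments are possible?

Let Aᵢ (for 1 ≤ i ≤ 4) be the placements that put person i in their forbidden parking space. Any j of these fix j positions, leaving (8−j)! ways to fill the rest, and there are C(4,j) ways to pick which j.
By inclusion–exclusion, the number of valid placements is Σ_{j=0}^{4} (−1)^j C(4,j)·(8−j)!.
Computing: 40320 − 20160 + 4320 − 480 + 24 = 24024.

24024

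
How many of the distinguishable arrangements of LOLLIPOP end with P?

Fix P in the last position and arrange the remaining 7 letters.
Those 7 letters have L appearing 3 times and O appearing twice, giving (7)!/(3!·2!) = 420.

420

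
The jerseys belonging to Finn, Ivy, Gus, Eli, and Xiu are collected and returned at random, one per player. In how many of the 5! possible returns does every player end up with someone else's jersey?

Let Aᵢ be the assignments in which player i gets their old jersey. We want the size of the complement of A₁∪…∪A_5.
By inclusion–exclusion this is Σ_{j=0}^{5} (−1)^j C(5,j)·(5−j)!.
Computing: 120 − 120 + 60 − 20 + 5 − 1 = 44.

44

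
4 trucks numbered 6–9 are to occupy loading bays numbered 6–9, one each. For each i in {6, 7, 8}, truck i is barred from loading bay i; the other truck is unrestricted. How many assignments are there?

Let Aᵢ (for i ∈ {6, 7, 8}) be the placements that put truck i in its forbidden loading bay. Any j of these fix j positions, leaving (4−j)! ways to fill the rest, and there are C(3,j) ways to pick which j.
By inclusion–exclusion, the number of valid placements is Σ_{j=0}^{3} (−1)^j C(3,j)·(4−j)!.
Computing: 24 − 18 + 6 − 1 = 11.

11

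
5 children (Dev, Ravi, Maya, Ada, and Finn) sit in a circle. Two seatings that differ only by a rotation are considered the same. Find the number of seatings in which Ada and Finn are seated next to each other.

12

Glue Ada and Finn into a block (2 internal orders). Seating 4 units around a circle gives (3)! arrangements.
So 2 × (3)! = 2 × 6 = 12.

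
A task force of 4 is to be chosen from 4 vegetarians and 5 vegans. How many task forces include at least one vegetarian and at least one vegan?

120

Unrestricted: C(9,4) = 126 ways to pick any 4 of the 9.
Subtract selections that omit an entire group: no vegetarians → C(5,4) = 5; no vegans → C(4,4) = 1.
Both groups omitted at once is impossible, so 126 − 6 = 120.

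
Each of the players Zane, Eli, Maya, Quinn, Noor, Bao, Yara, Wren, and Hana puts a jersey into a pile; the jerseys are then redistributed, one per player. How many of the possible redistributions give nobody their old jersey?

133496

Count assignments avoiding every fixed point. For any j of the 9 players fixed to their old jersey, the other 9−j can be arranged in (9−j)! ways.
By inclusion–exclusion this is Σ_{j=0}^{9} (−1)^j C(9,j)·(9−j)!.
Computing: 362880 − 362880 + 181440 − 60480 + 15120 − 3024 + 504 − 72 + 9 − 1 = 133496.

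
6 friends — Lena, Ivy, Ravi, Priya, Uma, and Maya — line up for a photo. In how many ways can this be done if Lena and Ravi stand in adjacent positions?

240

Place the 4 others and the Lena-Ravi pair as 5 objects in a line; the pair has 2 internal arrangements.
So the count is 2·(5)! = 240.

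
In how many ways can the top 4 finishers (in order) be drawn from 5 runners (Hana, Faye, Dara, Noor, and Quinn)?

There are 5 choices for 1st place, 4 for 2nd, and so on down to 2 for position 4.
That gives 5 × 4 × 3 × 2 = 120.

120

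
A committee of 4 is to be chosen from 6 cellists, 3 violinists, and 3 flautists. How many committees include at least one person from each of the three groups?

243

Unrestricted: C(12,4) = 495 ways to pick any 4 of the 12.
Selections missing a whole group: no cellists → C(6,4) = 15; no violinists → C(9,4) = 126; no flautists → C(9,4) = 126.
Add back selections omitting two groups (i.e. drawn from a single group): C(6,4) + C(3,4) + C(3,4) = 15.
By inclusion–exclusion: 495 − 267 + 15 = 243.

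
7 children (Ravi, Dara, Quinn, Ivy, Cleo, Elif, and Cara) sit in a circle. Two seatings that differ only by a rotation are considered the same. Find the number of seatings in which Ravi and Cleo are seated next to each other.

240

Glue Ravi and Cleo into a block (2 internal orders). Seating 6 units around a circle gives (5)! arrangements.
So 2 × (5)! = 2 × 120 = 240.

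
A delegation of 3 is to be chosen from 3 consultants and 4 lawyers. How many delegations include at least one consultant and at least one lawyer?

30

With no constraint there are C(7,3) = 35 possible selections.
Selections missing a whole group: no consultants → C(4,3) = 4; no lawyers → C(3,3) = 1.
Both groups omitted at once is impossible, so 35 − 5 = 30.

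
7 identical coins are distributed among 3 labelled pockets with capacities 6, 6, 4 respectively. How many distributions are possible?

By stars and bars, unrestricted non-negative solutions to x_1+…+x_3 = 7 number C(7+2,2) = 36.
Subtract solutions that violate a single cap (substitute x_i' = x_i − (cap_i+1)): x_1 ≥ 7 gives C(2,2) = 1; x_2 ≥ 7 gives C(2,2) = 1; x_3 ≥ 5 gives C(4,2) = 6. Together 8.
No two caps can be exceeded simultaneously, so the pair terms are all 0.
By inclusion–exclusion the count is 36 − 8 + 0 = 28.

28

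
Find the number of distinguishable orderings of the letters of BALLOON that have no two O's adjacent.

There are 7!/(2!·2!) = 1260 arrangements of BALLOON in total.
Arrangements with the O's together: treat OO as one letter, giving (6)!/(2!) = 360.
Hence 1260 − 360 = 900.

900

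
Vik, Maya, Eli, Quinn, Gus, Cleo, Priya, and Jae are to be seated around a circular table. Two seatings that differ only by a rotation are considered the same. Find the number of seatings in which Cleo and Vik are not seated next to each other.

3600

Without the restriction there are (7)! = 5040 seatings.
Seatings with Cleo beside Vik: treat them as a block with 2 internal orders, giving 2 × (6)! = 1440.
Subtracting, 5040 − 1440 = 3600.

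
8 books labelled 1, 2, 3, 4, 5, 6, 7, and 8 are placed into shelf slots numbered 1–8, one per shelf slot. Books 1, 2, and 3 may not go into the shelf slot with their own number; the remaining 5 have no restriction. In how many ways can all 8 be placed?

27240

Let Aᵢ (for i ∈ {1, 2, 3}) be the placements that put book i in its forbidden shelf slot. Any j of these fix j positions, leaving (8−j)! ways to fill the rest, and there are C(3,j) ways to pick which j.
By inclusion–exclusion, the number of valid placements is Σ_{j=0}^{3} (−1)^j C(3,j)·(8−j)!.
Computing: 40320 − 15120 + 2160 − 120 = 27240.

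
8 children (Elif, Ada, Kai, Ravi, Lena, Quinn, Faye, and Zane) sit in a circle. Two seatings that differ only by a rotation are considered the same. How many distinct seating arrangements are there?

Around a circle, 8 distinct people have 8!/8 = (7)! = 5040 rotationally distinct seatings.

5040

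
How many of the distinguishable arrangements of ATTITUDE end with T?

With the last slot taken by T, it remains to arrange the other 7 letters (ATITUDE).
Those 7 letters have T appearing twice, giving (7)!/(2!) = 2520.

2520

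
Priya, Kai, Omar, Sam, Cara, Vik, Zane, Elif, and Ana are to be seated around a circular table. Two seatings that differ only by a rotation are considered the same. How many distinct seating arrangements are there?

40320

Fix one person's seat to break rotational symmetry; the remaining 8 people can be arranged in (8)! = 40320 ways.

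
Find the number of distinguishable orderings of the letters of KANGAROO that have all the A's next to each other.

2520

Treat the 2 copies of A as a single block. The multiset to arrange is then {AA, G, K, N, O, O, R}, 7 items in all.
That gives (7)!/(2!) = 2520 arrangements.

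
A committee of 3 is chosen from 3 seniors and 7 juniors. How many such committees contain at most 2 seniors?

Split by how many seniors are chosen (0 through 2).
Sum: C(3,0)·C(7,3) + C(3,1)·C(7,2) + C(3,2)·C(7,1) = 35 + 63 + 21 = 119.

119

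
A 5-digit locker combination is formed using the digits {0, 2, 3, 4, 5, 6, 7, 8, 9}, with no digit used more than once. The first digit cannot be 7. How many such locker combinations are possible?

The first digit has 9−1 = 8 choices (anything except 7).
The remaining 4 digits are filled from the other 8 symbols without repetition: 8 × 7 × 6 × 5 = 1680.
Total: 8 × 1680 = 13440.

13440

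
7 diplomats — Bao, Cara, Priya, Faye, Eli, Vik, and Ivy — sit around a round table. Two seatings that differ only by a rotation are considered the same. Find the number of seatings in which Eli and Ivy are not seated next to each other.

Without the restriction there are (6)! = 720 seatings.
Those with Eli next to Ivy: fuse the pair into one unit and seat 6 units around a circle — 2·(5)! = 240.
Subtracting, 720 − 240 = 480.

480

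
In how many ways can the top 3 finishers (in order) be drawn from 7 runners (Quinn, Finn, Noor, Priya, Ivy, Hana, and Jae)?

There are 7 choices for 1st place, 6 for 2nd, and 5 for 3rd.
That gives 7 × 6 × 5 = 210.

210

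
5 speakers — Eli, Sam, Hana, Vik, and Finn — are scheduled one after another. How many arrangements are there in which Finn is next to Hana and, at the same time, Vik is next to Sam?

Treat {Finn,Hana} as one block (2 orders) and {Vik,Sam} as another (2 orders).
That leaves 3 units to arrange: 2 × 2 × 3! = 4 × 6 = 24.

24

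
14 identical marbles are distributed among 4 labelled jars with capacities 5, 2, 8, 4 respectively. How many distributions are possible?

45

Ignoring the caps, the number of non-negative solutions to x_1+…+x_4 = 14 is C(17,3) = 680.
Subtract solutions that violate a single cap (substitute x_i' = x_i − (cap_i+1)): x_1 ≥ 6 gives C(11,3) = 165; x_2 ≥ 3 gives C(14,3) = 364; x_3 ≥ 9 gives C(8,3) = 56; x_4 ≥ 5 gives C(12,3) = 220. Together 805.
Add back pairs where two caps are both exceeded: 56 + 0 + 20 + 10 + 84 + 1 = 171.
Subtract triples: 0 + 1 + 0 + 0 = 1.
By inclusion–exclusion the count is 680 − 805 + 171 − 1 = 45.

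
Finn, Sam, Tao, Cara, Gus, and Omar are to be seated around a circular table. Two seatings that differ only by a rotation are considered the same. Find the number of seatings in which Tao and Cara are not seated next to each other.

72

Without the restriction there are (5)! = 120 seatings.
Seatings with Tao beside Cara: treat them as a block with 2 internal orders, giving 2 × (4)! = 48.
Subtracting, 120 − 48 = 72.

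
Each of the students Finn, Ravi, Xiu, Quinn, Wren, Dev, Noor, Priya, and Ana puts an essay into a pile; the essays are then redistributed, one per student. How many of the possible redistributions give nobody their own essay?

133496

This is the derangement count D_9: permutations of 9 items with no fixed point.
By inclusion–exclusion this is Σ_{j=0}^{9} (−1)^j C(9,j)·(9−j)!.
Computing: 362880 − 362880 + 181440 − 60480 + 15120 − 3024 + 504 − 72 + 9 − 1 = 133496.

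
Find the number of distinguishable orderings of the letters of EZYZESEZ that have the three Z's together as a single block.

Treat the 3 copies of Z as a single block. The multiset to arrange is then {ZZZ, E, E, E, S, Y}, 6 items in all.
That gives (6)!/(3!) = 120 arrangements.

120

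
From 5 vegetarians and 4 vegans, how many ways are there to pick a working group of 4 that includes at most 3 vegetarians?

Split by how many vegetarians are chosen (0 through 3).
Sum: C(5,0)·C(4,4) + C(5,1)·C(4,3) + C(5,2)·C(4,2) + C(5,3)·C(4,1) = 1 + 20 + 60 + 40 = 121.

121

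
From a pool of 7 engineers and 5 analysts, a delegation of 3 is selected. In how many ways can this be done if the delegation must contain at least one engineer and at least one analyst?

Unrestricted: C(12,3) = 220 ways to pick any 3 of the 12.
Selections missing a whole group: no engineers → C(5,3) = 10; no analysts → C(7,3) = 35.
Both groups omitted at once is impossible, so 220 − 45 = 175.

175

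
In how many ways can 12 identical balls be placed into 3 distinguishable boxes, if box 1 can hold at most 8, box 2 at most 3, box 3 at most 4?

By stars and bars, unrestricted non-negative solutions to x_1+…+x_3 = 12 number C(12+2,2) = 91.
Subtract solutions that violate a single cap (substitute x_i' = x_i − (cap_i+1)): x_1 ≥ 9 gives C(5,2) = 10; x_2 ≥ 4 gives C(10,2) = 45; x_3 ≥ 5 gives C(9,2) = 36. Together 91.
Add back pairs where two caps are both exceeded: 0 + 0 + 10 = 10.
By inclusion–exclusion the count is 91 − 91 + 10 = 10.

10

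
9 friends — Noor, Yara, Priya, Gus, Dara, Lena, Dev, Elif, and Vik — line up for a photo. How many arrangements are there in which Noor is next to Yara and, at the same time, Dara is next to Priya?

Treat {Noor,Yara} as one block (2 orders) and {Dara,Priya} as another (2 orders).
That leaves 7 units to arrange: 2 × 2 × 7! = 4 × 5040 = 20160.

20160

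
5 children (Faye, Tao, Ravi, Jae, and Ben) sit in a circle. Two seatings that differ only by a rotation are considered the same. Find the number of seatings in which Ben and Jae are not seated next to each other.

Without the restriction there are (4)! = 24 seatings.
Those with Ben next to Jae: fuse the pair into one unit and seat 4 units around a circle — 2·(3)! = 12.
Subtracting, 24 − 12 = 12.

12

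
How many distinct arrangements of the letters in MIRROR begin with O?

20

With the first slot taken by O, it remains to arrange the other 5 letters (MIRRR).
Those 5 letters have R appearing 3 times, giving (5)!/(3!) = 20.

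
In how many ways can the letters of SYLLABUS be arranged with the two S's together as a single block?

2520

Treat the 2 copies of S as a single block. The multiset to arrange is then {SS, A, B, L, L, U, Y}, 7 items in all.
That gives (7)!/(2!) = 2520 arrangements.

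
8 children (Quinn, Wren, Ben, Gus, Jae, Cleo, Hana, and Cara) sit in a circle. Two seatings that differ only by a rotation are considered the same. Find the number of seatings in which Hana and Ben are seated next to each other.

Glue Hana and Ben into a block (2 internal orders). Seating 7 units around a circle gives (6)! arrangements.
So 2 × (6)! = 2 × 720 = 1440.

1440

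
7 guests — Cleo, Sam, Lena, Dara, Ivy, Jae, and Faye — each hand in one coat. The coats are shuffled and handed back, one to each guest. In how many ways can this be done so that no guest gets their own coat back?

Count assignments avoiding every fixed point. For any j of the 7 guests fixed to their own coat, the other 7−j can be arranged in (7−j)! ways.
By inclusion–exclusion this is Σ_{j=0}^{7} (−1)^j C(7,j)·(7−j)!.
Computing: 5040 − 5040 + 2520 − 840 + 210 − 42 + 7 − 1 = 1854.

1854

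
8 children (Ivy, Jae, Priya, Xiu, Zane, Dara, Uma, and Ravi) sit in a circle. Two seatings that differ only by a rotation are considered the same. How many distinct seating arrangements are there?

Fix one person's seat to break rotational symmetry; the remaining 7 people can be arranged in (7)! = 5040 ways.

5040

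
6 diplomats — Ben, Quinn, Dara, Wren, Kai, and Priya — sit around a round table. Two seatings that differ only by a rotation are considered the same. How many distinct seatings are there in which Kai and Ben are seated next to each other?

48

Glue Kai and Ben into a block (2 internal orders). Seating 5 units around a circle gives (4)! arrangements.
So 2 × (4)! = 2 × 24 = 48.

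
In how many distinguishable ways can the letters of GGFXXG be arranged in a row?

60

The 6 letters of GGFXXG have repeats: G appearing 3 times and X appearing twice.
So there are 6! / (3!·2!) = 60 distinguishable arrangements.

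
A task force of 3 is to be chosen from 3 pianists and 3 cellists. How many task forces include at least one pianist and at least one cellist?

Unrestricted: C(6,3) = 20 ways to pick any 3 of the 6.
Subtract selections that omit an entire group: no pianists → C(3,3) = 1; no cellists → C(3,3) = 1.
Both groups omitted at once is impossible, so 20 − 2 = 18.

18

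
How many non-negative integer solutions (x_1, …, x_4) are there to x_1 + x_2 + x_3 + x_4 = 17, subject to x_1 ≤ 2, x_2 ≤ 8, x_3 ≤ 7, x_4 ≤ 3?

19

By stars and bars, unrestricted non-negative solutions to x_1+…+x_4 = 17 number C(17+3,3) = 1140.
Subtract solutions that violate a single cap (substitute x_i' = x_i − (cap_i+1)): x_1 ≥ 3 gives C(17,3) = 680; x_2 ≥ 9 gives C(11,3) = 165; x_3 ≥ 8 gives C(12,3) = 220; x_4 ≥ 4 gives C(16,3) = 560. Together 1625.
Add back pairs where two caps are both exceeded: 56 + 84 + 286 + 1 + 35 + 56 = 518.
Subtract triples: 0 + 4 + 10 + 0 = 14.
By inclusion–exclusion the count is 1140 − 1625 + 518 − 14 = 19.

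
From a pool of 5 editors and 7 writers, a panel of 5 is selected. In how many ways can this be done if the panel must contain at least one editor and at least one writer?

With no constraint there are C(12,5) = 792 possible selections.
Selections missing a whole group: no editors → C(7,5) = 21; no writers → C(5,5) = 1.
Both groups omitted at once is impossible, so 792 − 22 = 770.

770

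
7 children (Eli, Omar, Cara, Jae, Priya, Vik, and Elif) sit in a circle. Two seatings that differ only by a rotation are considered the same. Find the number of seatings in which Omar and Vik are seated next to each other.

Glue Omar and Vik into a block (2 internal orders). Seating 6 units around a circle gives (5)! arrangements.
So 2 × (5)! = 2 × 120 = 240.

240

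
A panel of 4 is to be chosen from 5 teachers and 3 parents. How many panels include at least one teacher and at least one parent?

Total 4-person selections from all 8: C(8,4) = 70.
Subtract selections that omit an entire group: no teachers → C(3,4) = 0; no parents → C(5,4) = 5.
Both groups omitted at once is impossible, so 70 − 5 = 65.

65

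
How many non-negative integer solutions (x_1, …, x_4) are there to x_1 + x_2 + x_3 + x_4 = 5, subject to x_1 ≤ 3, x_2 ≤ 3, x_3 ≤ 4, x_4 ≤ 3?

43

Ignoring the caps, the number of non-negative solutions to x_1+…+x_4 = 5 is C(8,3) = 56.
Subtract solutions that violate a single cap (substitute x_i' = x_i − (cap_i+1)): x_1 ≥ 4 gives C(4,3) = 4; x_2 ≥ 4 gives C(4,3) = 4; x_3 ≥ 5 gives C(3,3) = 1; x_4 ≥ 4 gives C(4,3) = 4. Together 13.
No two caps can be exceeded simultaneously, so the pair terms are all 0.
By inclusion–exclusion the count is 56 − 13 + 0 = 43.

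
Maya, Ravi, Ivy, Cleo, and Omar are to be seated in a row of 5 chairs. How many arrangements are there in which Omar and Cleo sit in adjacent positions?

48

Place the 3 others and the Omar-Cleo pair as 4 objects in a line; the pair has 2 internal arrangements.
That gives 2 × 4! = 2 × 24 = 48.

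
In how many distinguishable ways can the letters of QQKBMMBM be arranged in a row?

Letter multiplicities in QQKBMMBM: B×2, K×1, M×3, Q×2.
Dividing 8! = 40320 by 3!·2!·2! = 24 for the repeated letters gives 1680.

1680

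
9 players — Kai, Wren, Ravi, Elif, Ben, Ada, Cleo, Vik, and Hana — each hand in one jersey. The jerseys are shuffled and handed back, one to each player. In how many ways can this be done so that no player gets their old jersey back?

This is the derangement count D_9: permutations of 9 items with no fixed point.
By inclusion–exclusion this is Σ_{j=0}^{9} (−1)^j C(9,j)·(9−j)!.
Computing: 362880 − 362880 + 181440 − 60480 + 15120 − 3024 + 504 − 72 + 9 − 1 = 133496.

133496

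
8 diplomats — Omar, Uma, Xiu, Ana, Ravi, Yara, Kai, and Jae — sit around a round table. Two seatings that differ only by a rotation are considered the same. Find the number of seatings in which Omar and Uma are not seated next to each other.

Without the restriction there are (7)! = 5040 seatings.
Seatings with Omar beside Uma: treat them as a block with 2 internal orders, giving 2 × (6)! = 1440.
Subtracting, 5040 − 1440 = 3600.

3600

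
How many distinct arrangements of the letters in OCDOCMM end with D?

90

With the last slot taken by D, it remains to arrange the other 6 letters (OCOCMM).
Those 6 letters have C appearing twice, M appearing twice, and O appearing twice, giving (6)!/(2!·2!·2!) = 90.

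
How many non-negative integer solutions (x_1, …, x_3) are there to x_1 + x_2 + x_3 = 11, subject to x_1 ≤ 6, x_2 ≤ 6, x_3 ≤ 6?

33

Ignoring the caps, the number of non-negative solutions to x_1+…+x_3 = 11 is C(13,2) = 78.
Subtract solutions that violate a single cap (substitute x_i' = x_i − (cap_i+1)): x_1 ≥ 7 gives C(6,2) = 15; x_2 ≥ 7 gives C(6,2) = 15; x_3 ≥ 7 gives C(6,2) = 15. Together 45.
No two caps can be exceeded simultaneously, so the pair terms are all 0.
By inclusion–exclusion the count is 78 − 45 + 0 = 33.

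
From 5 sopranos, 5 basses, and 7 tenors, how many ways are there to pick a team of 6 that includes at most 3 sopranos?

12034

Split by how many sopranos are chosen (0 through 3).
Sum: C(5,0)·C(12,6) + C(5,1)·C(12,5) + C(5,2)·C(12,4) + C(5,3)·C(12,3) = 924 + 3960 + 4950 + 2200 = 12034.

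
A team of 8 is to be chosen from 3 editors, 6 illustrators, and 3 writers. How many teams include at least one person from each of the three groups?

477

With no constraint there are C(12,8) = 495 possible selections.
Subtract selections that omit an entire group: no editors → C(9,8) = 9; no illustrators → C(6,8) = 0; no writers → C(9,8) = 9.
Add back selections omitting two groups (i.e. drawn from a single group): C(3,8) + C(6,8) + C(3,8) = 0.
By inclusion–exclusion: 495 − 18 + 0 = 477.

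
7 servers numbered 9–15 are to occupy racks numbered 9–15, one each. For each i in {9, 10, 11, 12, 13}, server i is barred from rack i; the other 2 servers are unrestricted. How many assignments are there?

2428

Let Aᵢ (for 9 ≤ i ≤ 13) be the placements that put server i in its forbidden rack. Any j of these fix j positions, leaving (7−j)! ways to fill the rest, and there are C(5,j) ways to pick which j.
By inclusion–exclusion, the number of valid placements is Σ_{j=0}^{5} (−1)^j C(5,j)·(7−j)!.
Computing: 5040 − 3600 + 1200 − 240 + 30 − 2 = 2428.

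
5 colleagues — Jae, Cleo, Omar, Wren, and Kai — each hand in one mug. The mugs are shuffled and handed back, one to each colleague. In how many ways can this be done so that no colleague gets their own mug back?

44

Count assignments avoiding every fixed point. For any j of the 5 colleagues fixed to their own mug, the other 5−j can be arranged in (5−j)! ways.
By inclusion–exclusion this is Σ_{j=0}^{5} (−1)^j C(5,j)·(5−j)!.
Computing: 120 − 120 + 60 − 20 + 5 − 1 = 44.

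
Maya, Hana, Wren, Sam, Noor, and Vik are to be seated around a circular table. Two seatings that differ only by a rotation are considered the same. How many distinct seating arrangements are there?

Fix one person's seat to break rotational symmetry; the remaining 5 people can be arranged in (5)! = 120 ways.

120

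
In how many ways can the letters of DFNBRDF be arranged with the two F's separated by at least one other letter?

Total arrangements of DFNBRDF: 7!/(2!·2!) = 1260.
If the two F's are adjacent, glue them into one block, leaving 6 items to arrange: (6)!/(2!) = 360 ways.
Subtracting, 1260 − 360 = 900 arrangements keep the F's apart.

900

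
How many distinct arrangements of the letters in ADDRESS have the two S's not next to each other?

Total arrangements of ADDRESS: 7!/(2!·2!) = 1260.
If the two S's are adjacent, glue them into one block, leaving 6 items to arrange: (6)!/(2!) = 360 ways.
Subtracting, 1260 − 360 = 900 arrangements keep the S's apart.

900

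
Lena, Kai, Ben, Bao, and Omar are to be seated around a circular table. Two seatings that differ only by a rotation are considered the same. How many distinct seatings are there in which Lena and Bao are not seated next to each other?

12

All circular seatings of 5 people number (4)! = 24.
Seatings with Lena beside Bao: treat them as a block with 2 internal orders, giving 2 × (3)! = 12.
Subtracting, 24 − 12 = 12.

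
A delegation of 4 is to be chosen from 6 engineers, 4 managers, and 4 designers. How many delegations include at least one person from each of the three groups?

With no constraint there are C(14,4) = 1001 possible selections.
Selections missing a whole group: no engineers → C(8,4) = 70; no managers → C(10,4) = 210; no designers → C(10,4) = 210.
Add back selections omitting two groups (i.e. drawn from a single group): C(6,4) + C(4,4) + C(4,4) = 17.
By inclusion–exclusion: 1001 − 490 + 17 = 528.

528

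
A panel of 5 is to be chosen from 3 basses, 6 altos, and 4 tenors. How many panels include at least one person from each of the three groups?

894

With no constraint there are C(13,5) = 1287 possible selections.
Subtract selections that omit an entire group: no basses → C(10,5) = 252; no altos → C(7,5) = 21; no tenors → C(9,5) = 126.
Add back selections omitting two groups (i.e. drawn from a single group): C(3,5) + C(6,5) + C(4,5) = 6.
By inclusion–exclusion: 1287 − 399 + 6 = 894.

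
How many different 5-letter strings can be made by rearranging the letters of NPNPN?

10

Letter multiplicities in NPNPN: N×3, P×2.
So there are 5! / (3!·2!) = 10 distinguishable arrangements.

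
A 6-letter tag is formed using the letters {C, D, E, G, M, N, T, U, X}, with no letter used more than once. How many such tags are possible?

60480

Choose and order 6 of the 9 symbols: the first letter has 9 options, the next 8, and so on down to 4.
9 × 8 × 7 × 6 × 5 × 4 = 60480.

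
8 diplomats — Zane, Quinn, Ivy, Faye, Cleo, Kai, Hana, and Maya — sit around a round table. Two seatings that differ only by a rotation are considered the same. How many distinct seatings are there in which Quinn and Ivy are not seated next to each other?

All circular seatings of 8 people number (7)! = 5040.
Seatings with Quinn beside Ivy: treat them as a block with 2 internal orders, giving 2 × (6)! = 1440.
Subtracting, 5040 − 1440 = 3600.

3600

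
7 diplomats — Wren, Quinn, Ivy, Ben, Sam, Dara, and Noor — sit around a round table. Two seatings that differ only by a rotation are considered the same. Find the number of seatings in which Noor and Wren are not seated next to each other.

Without the restriction there are (6)! = 720 seatings.
Those with Noor next to Wren: fuse the pair into one unit and seat 6 units around a circle — 2·(5)! = 240.
Subtracting, 720 − 240 = 480.

480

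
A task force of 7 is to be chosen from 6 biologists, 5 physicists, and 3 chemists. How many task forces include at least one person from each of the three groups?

3058

Unrestricted: C(14,7) = 3432 ways to pick any 7 of the 14.
Subtract selections that omit an entire group: no biologists → C(8,7) = 8; no physicists → C(9,7) = 36; no chemists → C(11,7) = 330.
Add back selections omitting two groups (i.e. drawn from a single group): C(6,7) + C(5,7) + C(3,7) = 0.
By inclusion–exclusion: 3432 − 374 + 0 = 3058.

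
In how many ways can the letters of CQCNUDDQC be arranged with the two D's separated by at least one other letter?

11760

There are 9!/(3!·2!·2!) = 15120 arrangements of CQCNUDDQC in total.
Arrangements with the D's together: treat DD as one letter, giving (8)!/(3!·2!) = 3360.
Hence 15120 − 3360 = 11760.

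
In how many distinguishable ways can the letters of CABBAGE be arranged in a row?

1260

CABBAGE has 7 letters with A appearing twice and B appearing twice.
So there are 7! / (2!·2!) = 1260 distinguishable arrangements.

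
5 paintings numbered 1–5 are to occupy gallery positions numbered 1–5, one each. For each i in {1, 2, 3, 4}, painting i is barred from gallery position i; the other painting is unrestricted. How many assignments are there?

Let Aᵢ (for 1 ≤ i ≤ 4) be the placements that put painting i in its forbidden gallery position. Any j of these fix j positions, leaving (5−j)! ways to fill the rest, and there are C(4,j) ways to pick which j.
By inclusion–exclusion, the number of valid placements is Σ_{j=0}^{4} (−1)^j C(4,j)·(5−j)!.
Computing: 120 − 96 + 36 − 8 + 1 = 53.

53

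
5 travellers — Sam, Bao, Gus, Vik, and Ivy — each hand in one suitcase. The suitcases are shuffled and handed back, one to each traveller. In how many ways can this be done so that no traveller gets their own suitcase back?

44

This is the derangement count D_5: permutations of 5 items with no fixed point.
By inclusion–exclusion this is Σ_{j=0}^{5} (−1)^j C(5,j)·(5−j)!.
Computing: 120 − 120 + 60 − 20 + 5 − 1 = 44.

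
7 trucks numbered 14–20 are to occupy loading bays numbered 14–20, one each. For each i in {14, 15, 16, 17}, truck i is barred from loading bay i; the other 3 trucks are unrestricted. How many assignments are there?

2790

Let Aᵢ (for 14 ≤ i ≤ 17) be the placements that put truck i in its forbidden loading bay. Any j of these fix j positions, leaving (7−j)! ways to fill the rest, and there are C(4,j) ways to pick which j.
By inclusion–exclusion, the number of valid placements is Σ_{j=0}^{4} (−1)^j C(4,j)·(7−j)!.
Computing: 5040 − 2880 + 720 − 96 + 6 = 2790.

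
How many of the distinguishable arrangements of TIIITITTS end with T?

With the last slot taken by T, it remains to arrange the other 8 letters (IIITITTS).
Those 8 letters have I appearing 4 times and T appearing 3 times, giving (8)!/(4!·3!) = 280.

280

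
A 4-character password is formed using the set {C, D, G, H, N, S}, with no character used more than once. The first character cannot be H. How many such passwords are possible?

The first character has 6−1 = 5 choices (anything except H).
The remaining 3 characters are filled from the other 5 symbols without repetition: 5 × 4 × 3 = 60.
Total: 5 × 60 = 300.

300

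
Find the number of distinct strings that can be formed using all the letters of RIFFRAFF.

840

RIFFRAFF has 8 letters with F appearing 4 times and R appearing twice.
So there are 8! / (4!·2!) = 840 distinguishable arrangements.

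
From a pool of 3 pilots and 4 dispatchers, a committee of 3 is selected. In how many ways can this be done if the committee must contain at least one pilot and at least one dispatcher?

30

Total 3-person selections from all 7: C(7,3) = 35.
Subtract selections that omit an entire group: no pilots → C(4,3) = 4; no dispatchers → C(3,3) = 1.
Both groups omitted at once is impossible, so 35 − 5 = 30.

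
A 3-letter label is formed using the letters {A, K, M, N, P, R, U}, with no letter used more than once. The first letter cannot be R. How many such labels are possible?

The first letter has 7−1 = 6 choices (anything except R).
The remaining 2 letters are filled from the other 6 symbols without repetition: 6 × 5 = 30.
Total: 6 × 30 = 180.

180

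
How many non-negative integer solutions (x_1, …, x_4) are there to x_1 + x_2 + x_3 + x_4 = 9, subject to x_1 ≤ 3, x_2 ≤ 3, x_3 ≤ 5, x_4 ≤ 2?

Without the upper bounds there are C(12,3) = 220 ways to split 9 among 4 variables.
Subtract solutions that violate a single cap (substitute x_i' = x_i − (cap_i+1)): x_1 ≥ 4 gives C(8,3) = 56; x_2 ≥ 4 gives C(8,3) = 56; x_3 ≥ 6 gives C(6,3) = 20; x_4 ≥ 3 gives C(9,3) = 84. Together 216.
Add back pairs where two caps are both exceeded: 4 + 0 + 10 + 0 + 10 + 1 = 25.
By inclusion–exclusion the count is 220 − 216 + 25 = 29.

29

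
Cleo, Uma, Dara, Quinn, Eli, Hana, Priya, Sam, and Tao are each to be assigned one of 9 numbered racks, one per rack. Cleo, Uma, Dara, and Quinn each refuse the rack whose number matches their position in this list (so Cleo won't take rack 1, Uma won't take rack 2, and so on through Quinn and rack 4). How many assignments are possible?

229080

Let Aᵢ (for 1 ≤ i ≤ 4) be the placements that put person i in their forbidden rack. Any j of these fix j positions, leaving (9−j)! ways to fill the rest, and there are C(4,j) ways to pick which j.
By inclusion–exclusion, the number of valid placements is Σ_{j=0}^{4} (−1)^j C(4,j)·(9−j)!.
Computing: 362880 − 161280 + 30240 − 2880 + 120 = 229080.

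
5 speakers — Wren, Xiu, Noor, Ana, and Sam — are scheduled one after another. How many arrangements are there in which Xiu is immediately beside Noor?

Place the 3 others and the Xiu-Noor pair as 4 objects in a line; the pair has 2 internal arrangements.
That gives 2 × 4! = 2 × 24 = 48.

48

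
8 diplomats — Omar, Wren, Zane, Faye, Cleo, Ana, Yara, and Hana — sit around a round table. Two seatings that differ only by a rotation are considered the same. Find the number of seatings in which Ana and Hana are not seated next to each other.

All circular seatings of 8 people number (7)! = 5040.
Seatings with Ana beside Hana: treat them as a block with 2 internal orders, giving 2 × (6)! = 1440.
Subtracting, 5040 − 1440 = 3600.

3600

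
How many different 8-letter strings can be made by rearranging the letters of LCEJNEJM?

10080

LCEJNEJM has 8 letters with E appearing twice and J appearing twice.
The number of distinct arrangements is 8!/(2!·2!) = 40320/4 = 10080.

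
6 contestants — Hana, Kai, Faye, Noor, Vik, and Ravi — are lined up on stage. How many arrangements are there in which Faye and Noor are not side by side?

Of the 6! = 720 arrangements, those with Faye and Noor adjacent number 2 × 5! = 240 (treat the pair as a block with 2 internal orders).
Complementary counting: 720 − 240 = 480.

480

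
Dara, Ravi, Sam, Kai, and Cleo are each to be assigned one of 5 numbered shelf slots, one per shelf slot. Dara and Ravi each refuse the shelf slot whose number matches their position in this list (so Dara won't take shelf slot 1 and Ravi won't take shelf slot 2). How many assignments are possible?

Let Aᵢ (for i ∈ {1, 2}) be the placements that put person i in their forbidden shelf slot. Any j of these fix j positions, leaving (5−j)! ways to fill the rest, and there are C(2,j) ways to pick which j.
By inclusion–exclusion, the number of valid placements is Σ_{j=0}^{2} (−1)^j C(2,j)·(5−j)!.
Computing: 120 − 48 + 6 = 78.

78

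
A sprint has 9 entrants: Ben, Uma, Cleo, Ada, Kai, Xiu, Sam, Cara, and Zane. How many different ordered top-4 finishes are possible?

This is an ordered selection of 4 from 9: P(9,4).
That gives 9 × 8 × 7 × 6 = 3024.

3024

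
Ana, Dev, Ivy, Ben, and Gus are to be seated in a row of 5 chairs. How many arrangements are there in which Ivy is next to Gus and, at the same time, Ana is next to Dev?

Treat {Ivy,Gus} as one block (2 orders) and {Ana,Dev} as another (2 orders).
That leaves 3 units to arrange: 2 × 2 × 3! = 4 × 6 = 24.

24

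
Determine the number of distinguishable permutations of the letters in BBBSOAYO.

3360

BBBSOAYO has 8 letters with B appearing 3 times and O appearing twice.
So there are 8! / (3!·2!) = 3360 distinguishable arrangements.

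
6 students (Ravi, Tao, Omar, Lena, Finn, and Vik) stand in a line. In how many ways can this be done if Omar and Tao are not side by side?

480

Of the 6! = 720 arrangements, those with Omar and Tao adjacent number 2 × 5! = 240 (treat the pair as a block with 2 internal orders).
So 720 − 240 = 480 arrangements keep them apart.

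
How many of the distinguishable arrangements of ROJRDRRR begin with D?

With the first slot taken by D, it remains to arrange the other 7 letters (ROJRRRR).
Those 7 letters have R appearing 5 times, giving (7)!/(5!) = 42.

42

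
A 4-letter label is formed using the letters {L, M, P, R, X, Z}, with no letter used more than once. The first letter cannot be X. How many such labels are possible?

The first letter has 6−1 = 5 choices (anything except X).
The remaining 3 letters are filled from the other 5 symbols without repetition: 5 × 4 × 3 = 60.
Total: 5 × 60 = 300.

300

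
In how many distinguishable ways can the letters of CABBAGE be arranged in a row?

1260

CABBAGE has 7 letters with A appearing twice and B appearing twice.
So there are 7! / (2!·2!) = 1260 distinguishable arrangements.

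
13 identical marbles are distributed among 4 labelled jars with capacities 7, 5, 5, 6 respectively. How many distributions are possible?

186

Without the upper bounds there are C(16,3) = 560 ways to split 13 among 4 jars.
Subtract solutions that violate a single cap (substitute x_i' = x_i − (cap_i+1)): x_1 ≥ 8 gives C(8,3) = 56; x_2 ≥ 6 gives C(10,3) = 120; x_3 ≥ 6 gives C(10,3) = 120; x_4 ≥ 7 gives C(9,3) = 84. Together 380.
Add back pairs where two caps are both exceeded: 0 + 0 + 0 + 4 + 1 + 1 = 6.
By inclusion–exclusion the count is 560 − 380 + 6 = 186.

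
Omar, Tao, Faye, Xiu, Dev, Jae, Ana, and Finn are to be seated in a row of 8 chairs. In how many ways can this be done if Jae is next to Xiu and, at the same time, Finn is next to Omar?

Treat {Jae,Xiu} as one block (2 orders) and {Finn,Omar} as another (2 orders).
That leaves 6 units to arrange: 2 × 2 × 6! = 4 × 720 = 2880.

2880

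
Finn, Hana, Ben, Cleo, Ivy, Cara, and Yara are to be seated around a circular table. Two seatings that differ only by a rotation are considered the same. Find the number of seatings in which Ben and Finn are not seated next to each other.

480

All circular seatings of 7 people number (6)! = 720.
Those with Ben next to Finn: fuse the pair into one unit and seat 6 units around a circle — 2·(5)! = 240.
Subtracting, 720 − 240 = 480.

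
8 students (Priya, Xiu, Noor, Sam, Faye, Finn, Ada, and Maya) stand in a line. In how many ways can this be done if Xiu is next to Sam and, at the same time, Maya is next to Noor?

Treat {Xiu,Sam} as one block (2 orders) and {Maya,Noor} as another (2 orders).
That leaves 6 units to arrange: 2 × 2 × 6! = 4 × 720 = 2880.

2880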